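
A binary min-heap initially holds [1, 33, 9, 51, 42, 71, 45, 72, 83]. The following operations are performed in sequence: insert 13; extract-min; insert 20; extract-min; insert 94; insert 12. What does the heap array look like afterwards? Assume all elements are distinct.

[12, 13, 42, 51, 20, 71, 45, 72, 83, 94, 33]

insert 13:
  append 13 at index 9 → [1, 33, 9, 51, 42, 71, 45, 72, 83, 13]
  13 < parent 42 at index 4, swap → [1, 33, 9, 51, 13, 71, 45, 72, 83, 42]
  13 < parent 33 at index 1, swap → [1, 13, 9, 51, 33, 71, 45, 72, 83, 42]
extract-min → returns 1:
  remove root 1; move last element 42 to root → [42, 13, 9, 51, 33, 71, 45, 72, 83]
  42 vs smaller child 9 at index 2, swap → [9, 13, 42, 51, 33, 71, 45, 72, 83]
insert 20:
  append 20 at index 9 → [9, 13, 42, 51, 33, 71, 45, 72, 83, 20]
  20 < parent 33 at index 4, swap → [9, 13, 42, 51, 20, 71, 45, 72, 83, 33]
extract-min → returns 9:
  remove root 9; move last element 33 to root → [33, 13, 42, 51, 20, 71, 45, 72, 83]
  33 vs smaller child 13 at index 1, swap → [13, 33, 42, 51, 20, 71, 45, 72, 83]
  33 vs smaller child 20 at index 4, swap → [13, 20, 42, 51, 33, 71, 45, 72, 83]
insert 94:
  append 94 at index 9 → [13, 20, 42, 51, 33, 71, 45, 72, 83, 94] (no swap needed)
insert 12:
  append 12 at index 10 → [13, 20, 42, 51, 33, 71, 45, 72, 83, 94, 12]
  12 < parent 33 at index 4, swap → [13, 20, 42, 51, 12, 71, 45, 72, 83, 94, 33]
  12 < parent 20 at index 1, swap → [13, 12, 42, 51, 20, 71, 45, 72, 83, 94, 33]
  12 < parent 13 at index 0, swap → [12, 13, 42, 51, 20, 71, 45, 72, 83, 94, 33]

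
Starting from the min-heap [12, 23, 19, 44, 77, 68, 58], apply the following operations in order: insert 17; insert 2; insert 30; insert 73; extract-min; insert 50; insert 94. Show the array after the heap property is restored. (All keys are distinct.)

[12, 17, 19, 23, 30, 68, 58, 44, 73, 77, 50, 94]

insert 17:
  append 17 at index 7 → [12, 23, 19, 44, 77, 68, 58, 17]
  17 < parent 44 at index 3, swap → [12, 23, 19, 17, 77, 68, 58, 44]
  17 < parent 23 at index 1, swap → [12, 17, 19, 23, 77, 68, 58, 44]
insert 2:
  append 2 at index 8 → [12, 17, 19, 23, 77, 68, 58, 44, 2]
  2 < parent 23 at index 3, swap → [12, 17, 19, 2, 77, 68, 58, 44, 23]
  2 < parent 17 at index 1, swap → [12, 2, 19, 17, 77, 68, 58, 44, 23]
  2 < parent 12 at index 0, swap → [2, 12, 19, 17, 77, 68, 58, 44, 23]
insert 30:
  append 30 at index 9 → [2, 12, 19, 17, 77, 68, 58, 44, 23, 30]
  30 < parent 77 at index 4, swap → [2, 12, 19, 17, 30, 68, 58, 44, 23, 77]
insert 73:
  append 73 at index 10 → [2, 12, 19, 17, 30, 68, 58, 44, 23, 77, 73] (no swap needed)
extract-min → returns 2:
  remove root 2; move last element 73 to root → [73, 12, 19, 17, 30, 68, 58, 44, 23, 77]
  73 vs smaller child 12 at index 1, swap → [12, 73, 19, 17, 30, 68, 58, 44, 23, 77]
  73 vs smaller child 17 at index 3, swap → [12, 17, 19, 73, 30, 68, 58, 44, 23, 77]
  73 vs smaller child 23 at index 8, swap → [12, 17, 19, 23, 30, 68, 58, 44, 73, 77]
insert 50:
  append 50 at index 10 → [12, 17, 19, 23, 30, 68, 58, 44, 73, 77, 50] (no swap needed)
insert 94:
  append 94 at index 11 → [12, 17, 19, 23, 30, 68, 58, 44, 73, 77, 50, 94] (no swap needed)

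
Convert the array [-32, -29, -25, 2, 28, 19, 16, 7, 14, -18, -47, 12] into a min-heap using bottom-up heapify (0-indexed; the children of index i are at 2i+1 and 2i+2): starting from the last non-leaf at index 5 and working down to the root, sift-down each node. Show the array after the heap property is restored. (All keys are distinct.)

[-47, -32, -25, 2, -29, 12, 16, 7, 14, -18, 28, 19]

sift down from index 5:
  19 vs only child 12 at index 11, swap → [-32, -29, -25, 2, 28, 12, 16, 7, 14, -18, -47, 19]
sift down from index 4:
  28 vs smaller child -47 at index 10, swap → [-32, -29, -25, 2, -47, 12, 16, 7, 14, -18, 28, 19]
sift down from index 3: already satisfies heap property
sift down from index 2: already satisfies heap property
sift down from index 1:
  -29 vs smaller child -47 at index 4, swap → [-32, -47, -25, 2, -29, 12, 16, 7, 14, -18, 28, 19]
sift down from index 0:
  -32 vs smaller child -47 at index 1, swap → [-47, -32, -25, 2, -29, 12, 16, 7, 14, -18, 28, 19]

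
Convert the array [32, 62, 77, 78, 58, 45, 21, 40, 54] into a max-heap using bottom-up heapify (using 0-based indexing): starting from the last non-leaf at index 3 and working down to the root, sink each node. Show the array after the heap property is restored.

[78, 62, 77, 54, 58, 45, 21, 40, 32]

sift down from index 3: already satisfies heap property
sift down from index 2: already satisfies heap property
sift down from index 1:
  62 vs larger child 78 at index 3, swap → [32, 78, 77, 62, 58, 45, 21, 40, 54]
sift down from index 0:
  32 vs larger child 78 at index 1, swap → [78, 32, 77, 62, 58, 45, 21, 40, 54]
  32 vs larger child 62 at index 3, swap → [78, 62, 77, 32, 58, 45, 21, 40, 54]
  32 vs larger child 54 at index 8, swap → [78, 62, 77, 54, 58, 45, 21, 40, 32]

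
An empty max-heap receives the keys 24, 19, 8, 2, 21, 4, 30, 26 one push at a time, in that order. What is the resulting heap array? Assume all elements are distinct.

[30, 26, 24, 21, 19, 4, 8, 2]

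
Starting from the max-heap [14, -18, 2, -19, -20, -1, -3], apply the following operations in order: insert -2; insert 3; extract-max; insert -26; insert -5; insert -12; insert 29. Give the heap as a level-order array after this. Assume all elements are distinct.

[29, -2, 3, -18, -5, 2, -3, -19, -26, -20, -12, -1]

insert -2:
  append -2 at index 7 → [14, -18, 2, -19, -20, -1, -3, -2]
  -2 > parent -19 at index 3, swap → [14, -18, 2, -2, -20, -1, -3, -19]
  -2 > parent -18 at index 1, swap → [14, -2, 2, -18, -20, -1, -3, -19]
insert 3:
  append 3 at index 8 → [14, -2, 2, -18, -20, -1, -3, -19, 3]
  3 > parent -18 at index 3, swap → [14, -2, 2, 3, -20, -1, -3, -19, -18]
  3 > parent -2 at index 1, swap → [14, 3, 2, -2, -20, -1, -3, -19, -18]
extract-max → returns 14:
  remove root 14; move last element -18 to root → [-18, 3, 2, -2, -20, -1, -3, -19]
  -18 vs larger child 3 at index 1, swap → [3, -18, 2, -2, -20, -1, -3, -19]
  -18 vs larger child -2 at index 3, swap → [3, -2, 2, -18, -20, -1, -3, -19]
insert -26:
  append -26 at index 8 → [3, -2, 2, -18, -20, -1, -3, -19, -26] (no swap needed)
insert -5:
  append -5 at index 9 → [3, -2, 2, -18, -20, -1, -3, -19, -26, -5]
  -5 > parent -20 at index 4, swap → [3, -2, 2, -18, -5, -1, -3, -19, -26, -20]
insert -12:
  append -12 at index 10 → [3, -2, 2, -18, -5, -1, -3, -19, -26, -20, -12] (no swap needed)
insert 29:
  append 29 at index 11 → [3, -2, 2, -18, -5, -1, -3, -19, -26, -20, -12, 29]
  29 > parent -1 at index 5, swap → [3, -2, 2, -18, -5, 29, -3, -19, -26, -20, -12, -1]
  29 > parent 2 at index 2, swap → [3, -2, 29, -18, -5, 2, -3, -19, -26, -20, -12, -1]
  29 > parent 3 at index 0, swap → [29, -2, 3, -18, -5, 2, -3, -19, -26, -20, -12, -1]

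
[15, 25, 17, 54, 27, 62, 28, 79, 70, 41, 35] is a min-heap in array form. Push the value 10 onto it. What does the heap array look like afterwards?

[10, 25, 15, 54, 27, 17, 28, 79, 70, 41, 35, 62]

append 10 at index 11 → [15, 25, 17, 54, 27, 62, 28, 79, 70, 41, 35, 10]
10 < parent 62 at index 5, swap → [15, 25, 17, 54, 27, 10, 28, 79, 70, 41, 35, 62]
10 < parent 17 at index 2, swap → [15, 25, 10, 54, 27, 17, 28, 79, 70, 41, 35, 62]
10 < parent 15 at index 0, swap → [10, 25, 15, 54, 27, 17, 28, 79, 70, 41, 35, 62]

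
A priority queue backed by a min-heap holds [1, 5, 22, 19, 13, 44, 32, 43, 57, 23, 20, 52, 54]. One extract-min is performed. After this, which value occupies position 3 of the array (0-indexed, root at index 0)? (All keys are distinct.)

19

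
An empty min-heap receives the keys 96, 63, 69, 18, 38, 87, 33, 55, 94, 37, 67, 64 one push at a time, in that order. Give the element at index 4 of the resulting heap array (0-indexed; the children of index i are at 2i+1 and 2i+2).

Insert 96:
  append 96 at index 0 → [96] (no swap needed)
Insert 63:
  append 63 at index 1 → [96, 63]
  63 < parent 96 at index 0, swap → [63, 96]
Insert 69:
  append 69 at index 2 → [63, 96, 69] (no swap needed)
Insert 18:
  append 18 at index 3 → [63, 96, 69, 18]
  18 < parent 96 at index 1, swap → [63, 18, 69, 96]
  18 < parent 63 at index 0, swap → [18, 63, 69, 96]
Insert 38:
  append 38 at index 4 → [18, 63, 69, 96, 38]
  38 < parent 63 at index 1, swap → [18, 38, 69, 96, 63]
Insert 87:
  append 87 at index 5 → [18, 38, 69, 96, 63, 87] (no swap needed)
Insert 33:
  append 33 at index 6 → [18, 38, 69, 96, 63, 87, 33]
  33 < parent 69 at index 2, swap → [18, 38, 33, 96, 63, 87, 69]
Insert 55:
  append 55 at index 7 → [18, 38, 33, 96, 63, 87, 69, 55]
  55 < parent 96 at index 3, swap → [18, 38, 33, 55, 63, 87, 69, 96]
Insert 94:
  append 94 at index 8 → [18, 38, 33, 55, 63, 87, 69, 96, 94] (no swap needed)
Insert 37:
  append 37 at index 9 → [18, 38, 33, 55, 63, 87, 69, 96, 94, 37]
  37 < parent 63 at index 4, swap → [18, 38, 33, 55, 37, 87, 69, 96, 94, 63]
  37 < parent 38 at index 1, swap → [18, 37, 33, 55, 38, 87, 69, 96, 94, 63]
Insert 67:
  append 67 at index 10 → [18, 37, 33, 55, 38, 87, 69, 96, 94, 63, 67] (no swap needed)
Insert 64:
  append 64 at index 11 → [18, 37, 33, 55, 38, 87, 69, 96, 94, 63, 67, 64]
  64 < parent 87 at index 5, swap → [18, 37, 33, 55, 38, 64, 69, 96, 94, 63, 67, 87]
resulting array: [18, 37, 33, 55, 38, 64, 69, 96, 94, 63, 67, 87]

38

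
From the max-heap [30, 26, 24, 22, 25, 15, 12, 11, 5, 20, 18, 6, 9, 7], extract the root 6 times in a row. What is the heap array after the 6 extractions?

extract-max #1 returns 30:
  remove root 30; move last element 7 to root → [7, 26, 24, 22, 25, 15, 12, 11, 5, 20, 18, 6, 9]
  7 vs larger child 26 at index 1, swap → [26, 7, 24, 22, 25, 15, 12, 11, 5, 20, 18, 6, 9]
  7 vs larger child 25 at index 4, swap → [26, 25, 24, 22, 7, 15, 12, 11, 5, 20, 18, 6, 9]
  7 vs larger child 20 at index 9, swap → [26, 25, 24, 22, 20, 15, 12, 11, 5, 7, 18, 6, 9]
extract-max #2 returns 26:
  remove root 26; move last element 9 to root → [9, 25, 24, 22, 20, 15, 12, 11, 5, 7, 18, 6]
  9 vs larger child 25 at index 1, swap → [25, 9, 24, 22, 20, 15, 12, 11, 5, 7, 18, 6]
  9 vs larger child 22 at index 3, swap → [25, 22, 24, 9, 20, 15, 12, 11, 5, 7, 18, 6]
  9 vs larger child 11 at index 7, swap → [25, 22, 24, 11, 20, 15, 12, 9, 5, 7, 18, 6]
extract-max #3 returns 25:
  remove root 25; move last element 6 to root → [6, 22, 24, 11, 20, 15, 12, 9, 5, 7, 18]
  6 vs larger child 24 at index 2, swap → [24, 22, 6, 11, 20, 15, 12, 9, 5, 7, 18]
  6 vs larger child 15 at index 5, swap → [24, 22, 15, 11, 20, 6, 12, 9, 5, 7, 18]
extract-max #4 returns 24:
  remove root 24; move last element 18 to root → [18, 22, 15, 11, 20, 6, 12, 9, 5, 7]
  18 vs larger child 22 at index 1, swap → [22, 18, 15, 11, 20, 6, 12, 9, 5, 7]
  18 vs larger child 20 at index 4, swap → [22, 20, 15, 11, 18, 6, 12, 9, 5, 7]
extract-max #5 returns 22:
  remove root 22; move last element 7 to root → [7, 20, 15, 11, 18, 6, 12, 9, 5]
  7 vs larger child 20 at index 1, swap → [20, 7, 15, 11, 18, 6, 12, 9, 5]
  7 vs larger child 18 at index 4, swap → [20, 18, 15, 11, 7, 6, 12, 9, 5]
extract-max #6 returns 20:
  remove root 20; move last element 5 to root → [5, 18, 15, 11, 7, 6, 12, 9]
  5 vs larger child 18 at index 1, swap → [18, 5, 15, 11, 7, 6, 12, 9]
  5 vs larger child 11 at index 3, swap → [18, 11, 15, 5, 7, 6, 12, 9]
  5 vs only child 9 at index 7, swap → [18, 11, 15, 9, 7, 6, 12, 5]

[18, 11, 15, 9, 7, 6, 12, 5]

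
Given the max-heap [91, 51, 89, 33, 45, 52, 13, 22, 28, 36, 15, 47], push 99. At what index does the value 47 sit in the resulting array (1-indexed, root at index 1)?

append 99 at index 13 → [91, 51, 89, 33, 45, 52, 13, 22, 28, 36, 15, 47, 99]
99 > parent 52 at index 6, swap → [91, 51, 89, 33, 45, 99, 13, 22, 28, 36, 15, 47, 52]
99 > parent 89 at index 3, swap → [91, 51, 99, 33, 45, 89, 13, 22, 28, 36, 15, 47, 52]
99 > parent 91 at index 1, swap → [99, 51, 91, 33, 45, 89, 13, 22, 28, 36, 15, 47, 52]
resulting array: [99, 51, 91, 33, 45, 89, 13, 22, 28, 36, 15, 47, 52]

12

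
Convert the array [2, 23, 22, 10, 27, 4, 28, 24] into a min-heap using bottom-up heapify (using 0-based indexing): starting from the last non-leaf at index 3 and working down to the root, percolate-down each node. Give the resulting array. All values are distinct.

sift down from index 3: already satisfies heap property
sift down from index 2:
  22 vs smaller child 4 at index 5, swap → [2, 23, 4, 10, 27, 22, 28, 24]
sift down from index 1:
  23 vs smaller child 10 at index 3, swap → [2, 10, 4, 23, 27, 22, 28, 24]
sift down from index 0: already satisfies heap property

[2, 10, 4, 23, 27, 22, 28, 24]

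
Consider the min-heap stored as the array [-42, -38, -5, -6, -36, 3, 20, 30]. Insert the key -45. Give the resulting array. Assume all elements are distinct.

[-45, -42, -5, -38, -36, 3, 20, 30, -6]

append -45 at index 8 → [-42, -38, -5, -6, -36, 3, 20, 30, -45]
-45 < parent -6 at index 3, swap → [-42, -38, -5, -45, -36, 3, 20, 30, -6]
-45 < parent -38 at index 1, swap → [-42, -45, -5, -38, -36, 3, 20, 30, -6]
-45 < parent -42 at index 0, swap → [-45, -42, -5, -38, -36, 3, 20, 30, -6]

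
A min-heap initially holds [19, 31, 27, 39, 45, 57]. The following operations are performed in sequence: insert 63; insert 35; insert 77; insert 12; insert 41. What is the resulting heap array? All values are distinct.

insert 63:
  append 63 at index 6 → [19, 31, 27, 39, 45, 57, 63] (no swap needed)
insert 35:
  append 35 at index 7 → [19, 31, 27, 39, 45, 57, 63, 35]
  35 < parent 39 at index 3, swap → [19, 31, 27, 35, 45, 57, 63, 39]
insert 77:
  append 77 at index 8 → [19, 31, 27, 35, 45, 57, 63, 39, 77] (no swap needed)
insert 12:
  append 12 at index 9 → [19, 31, 27, 35, 45, 57, 63, 39, 77, 12]
  12 < parent 45 at index 4, swap → [19, 31, 27, 35, 12, 57, 63, 39, 77, 45]
  12 < parent 31 at index 1, swap → [19, 12, 27, 35, 31, 57, 63, 39, 77, 45]
  12 < parent 19 at index 0, swap → [12, 19, 27, 35, 31, 57, 63, 39, 77, 45]
insert 41:
  append 41 at index 10 → [12, 19, 27, 35, 31, 57, 63, 39, 77, 45, 41] (no swap needed)

[12, 19, 27, 35, 31, 57, 63, 39, 77, 45, 41]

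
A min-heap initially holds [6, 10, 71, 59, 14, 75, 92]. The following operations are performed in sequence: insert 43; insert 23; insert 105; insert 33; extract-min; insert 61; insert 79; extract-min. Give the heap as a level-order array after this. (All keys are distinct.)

[14, 23, 71, 43, 33, 75, 92, 59, 79, 105, 61]

insert 43:
  append 43 at index 7 → [6, 10, 71, 59, 14, 75, 92, 43]
  43 < parent 59 at index 3, swap → [6, 10, 71, 43, 14, 75, 92, 59]
insert 23:
  append 23 at index 8 → [6, 10, 71, 43, 14, 75, 92, 59, 23]
  23 < parent 43 at index 3, swap → [6, 10, 71, 23, 14, 75, 92, 59, 43]
insert 105:
  append 105 at index 9 → [6, 10, 71, 23, 14, 75, 92, 59, 43, 105] (no swap needed)
insert 33:
  append 33 at index 10 → [6, 10, 71, 23, 14, 75, 92, 59, 43, 105, 33] (no swap needed)
extract-min → returns 6:
  remove root 6; move last element 33 to root → [33, 10, 71, 23, 14, 75, 92, 59, 43, 105]
  33 vs smaller child 10 at index 1, swap → [10, 33, 71, 23, 14, 75, 92, 59, 43, 105]
  33 vs smaller child 14 at index 4, swap → [10, 14, 71, 23, 33, 75, 92, 59, 43, 105]
insert 61:
  append 61 at index 10 → [10, 14, 71, 23, 33, 75, 92, 59, 43, 105, 61] (no swap needed)
insert 79:
  append 79 at index 11 → [10, 14, 71, 23, 33, 75, 92, 59, 43, 105, 61, 79] (no swap needed)
extract-min → returns 10:
  remove root 10; move last element 79 to root → [79, 14, 71, 23, 33, 75, 92, 59, 43, 105, 61]
  79 vs smaller child 14 at index 1, swap → [14, 79, 71, 23, 33, 75, 92, 59, 43, 105, 61]
  79 vs smaller child 23 at index 3, swap → [14, 23, 71, 79, 33, 75, 92, 59, 43, 105, 61]
  79 vs smaller child 43 at index 8, swap → [14, 23, 71, 43, 33, 75, 92, 59, 79, 105, 61]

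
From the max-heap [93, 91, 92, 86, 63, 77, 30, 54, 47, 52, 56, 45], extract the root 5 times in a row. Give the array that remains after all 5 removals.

[63, 56, 47, 54, 52, 45, 30]

extract-max #1 returns 93:
  remove root 93; move last element 45 to root → [45, 91, 92, 86, 63, 77, 30, 54, 47, 52, 56]
  45 vs larger child 92 at index 2, swap → [92, 91, 45, 86, 63, 77, 30, 54, 47, 52, 56]
  45 vs larger child 77 at index 5, swap → [92, 91, 77, 86, 63, 45, 30, 54, 47, 52, 56]
extract-max #2 returns 92:
  remove root 92; move last element 56 to root → [56, 91, 77, 86, 63, 45, 30, 54, 47, 52]
  56 vs larger child 91 at index 1, swap → [91, 56, 77, 86, 63, 45, 30, 54, 47, 52]
  56 vs larger child 86 at index 3, swap → [91, 86, 77, 56, 63, 45, 30, 54, 47, 52]
extract-max #3 returns 91:
  remove root 91; move last element 52 to root → [52, 86, 77, 56, 63, 45, 30, 54, 47]
  52 vs larger child 86 at index 1, swap → [86, 52, 77, 56, 63, 45, 30, 54, 47]
  52 vs larger child 63 at index 4, swap → [86, 63, 77, 56, 52, 45, 30, 54, 47]
extract-max #4 returns 86:
  remove root 86; move last element 47 to root → [47, 63, 77, 56, 52, 45, 30, 54]
  47 vs larger child 77 at index 2, swap → [77, 63, 47, 56, 52, 45, 30, 54]
extract-max #5 returns 77:
  remove root 77; move last element 54 to root → [54, 63, 47, 56, 52, 45, 30]
  54 vs larger child 63 at index 1, swap → [63, 54, 47, 56, 52, 45, 30]
  54 vs larger child 56 at index 3, swap → [63, 56, 47, 54, 52, 45, 30]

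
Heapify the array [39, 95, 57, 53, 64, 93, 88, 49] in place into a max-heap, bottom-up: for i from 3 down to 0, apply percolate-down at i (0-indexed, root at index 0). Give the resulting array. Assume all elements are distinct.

sift down from index 3: already satisfies heap property
sift down from index 2:
  57 vs larger child 93 at index 5, swap → [39, 95, 93, 53, 64, 57, 88, 49]
sift down from index 1: already satisfies heap property
sift down from index 0:
  39 vs larger child 95 at index 1, swap → [95, 39, 93, 53, 64, 57, 88, 49]
  39 vs larger child 64 at index 4, swap → [95, 64, 93, 53, 39, 57, 88, 49]

[95, 64, 93, 53, 39, 57, 88, 49]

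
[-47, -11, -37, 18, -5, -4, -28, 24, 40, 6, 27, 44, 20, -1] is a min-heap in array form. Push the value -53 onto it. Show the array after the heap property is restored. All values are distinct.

[-53, -11, -47, 18, -5, -4, -37, 24, 40, 6, 27, 44, 20, -1, -28]

append -53 at index 14 → [-47, -11, -37, 18, -5, -4, -28, 24, 40, 6, 27, 44, 20, -1, -53]
-53 < parent -28 at index 6, swap → [-47, -11, -37, 18, -5, -4, -53, 24, 40, 6, 27, 44, 20, -1, -28]
-53 < parent -37 at index 2, swap → [-47, -11, -53, 18, -5, -4, -37, 24, 40, 6, 27, 44, 20, -1, -28]
-53 < parent -47 at index 0, swap → [-53, -11, -47, 18, -5, -4, -37, 24, 40, 6, 27, 44, 20, -1, -28]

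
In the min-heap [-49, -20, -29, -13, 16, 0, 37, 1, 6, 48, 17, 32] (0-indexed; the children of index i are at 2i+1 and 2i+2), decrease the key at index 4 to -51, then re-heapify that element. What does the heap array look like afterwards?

[-51, -49, -29, -13, -20, 0, 37, 1, 6, 48, 17, 32]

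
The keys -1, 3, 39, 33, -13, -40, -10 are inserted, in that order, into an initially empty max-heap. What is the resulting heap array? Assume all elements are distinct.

[39, 33, 3, -1, -13, -40, -10]

Insert -1:
  append -1 at index 0 → [-1] (no swap needed)
Insert 3:
  append 3 at index 1 → [-1, 3]
  3 > parent -1 at index 0, swap → [3, -1]
Insert 39:
  append 39 at index 2 → [3, -1, 39]
  39 > parent 3 at index 0, swap → [39, -1, 3]
Insert 33:
  append 33 at index 3 → [39, -1, 3, 33]
  33 > parent -1 at index 1, swap → [39, 33, 3, -1]
Insert -13:
  append -13 at index 4 → [39, 33, 3, -1, -13] (no swap needed)
Insert -40:
  append -40 at index 5 → [39, 33, 3, -1, -13, -40] (no swap needed)
Insert -10:
  append -10 at index 6 → [39, 33, 3, -1, -13, -40, -10] (no swap needed)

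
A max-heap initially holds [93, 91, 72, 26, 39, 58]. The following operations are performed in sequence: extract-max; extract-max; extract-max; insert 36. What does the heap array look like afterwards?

[58, 36, 39, 26]

extract-max → returns 93:
  remove root 93; move last element 58 to root → [58, 91, 72, 26, 39]
  58 vs larger child 91 at index 1, swap → [91, 58, 72, 26, 39]
extract-max → returns 91:
  remove root 91; move last element 39 to root → [39, 58, 72, 26]
  39 vs larger child 72 at index 2, swap → [72, 58, 39, 26]
extract-max → returns 72:
  remove root 72; move last element 26 to root → [26, 58, 39]
  26 vs larger child 58 at index 1, swap → [58, 26, 39]
insert 36:
  append 36 at index 3 → [58, 26, 39, 36]
  36 > parent 26 at index 1, swap → [58, 36, 39, 26]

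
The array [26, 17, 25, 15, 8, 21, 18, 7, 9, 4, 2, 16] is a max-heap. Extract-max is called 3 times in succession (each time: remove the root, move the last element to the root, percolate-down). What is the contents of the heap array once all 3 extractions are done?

[18, 17, 16, 15, 8, 4, 2, 7, 9]

extract-max #1 returns 26:
  remove root 26; move last element 16 to root → [16, 17, 25, 15, 8, 21, 18, 7, 9, 4, 2]
  16 vs larger child 25 at index 2, swap → [25, 17, 16, 15, 8, 21, 18, 7, 9, 4, 2]
  16 vs larger child 21 at index 5, swap → [25, 17, 21, 15, 8, 16, 18, 7, 9, 4, 2]
extract-max #2 returns 25:
  remove root 25; move last element 2 to root → [2, 17, 21, 15, 8, 16, 18, 7, 9, 4]
  2 vs larger child 21 at index 2, swap → [21, 17, 2, 15, 8, 16, 18, 7, 9, 4]
  2 vs larger child 18 at index 6, swap → [21, 17, 18, 15, 8, 16, 2, 7, 9, 4]
extract-max #3 returns 21:
  remove root 21; move last element 4 to root → [4, 17, 18, 15, 8, 16, 2, 7, 9]
  4 vs larger child 18 at index 2, swap → [18, 17, 4, 15, 8, 16, 2, 7, 9]
  4 vs larger child 16 at index 5, swap → [18, 17, 16, 15, 8, 4, 2, 7, 9]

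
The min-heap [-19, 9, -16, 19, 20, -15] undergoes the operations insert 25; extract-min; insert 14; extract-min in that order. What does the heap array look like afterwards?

[-15, 9, 14, 19, 20, 25]

insert 25:
  append 25 at index 6 → [-19, 9, -16, 19, 20, -15, 25] (no swap needed)
extract-min → returns -19:
  remove root -19; move last element 25 to root → [25, 9, -16, 19, 20, -15]
  25 vs smaller child -16 at index 2, swap → [-16, 9, 25, 19, 20, -15]
  25 vs only child -15 at index 5, swap → [-16, 9, -15, 19, 20, 25]
insert 14:
  append 14 at index 6 → [-16, 9, -15, 19, 20, 25, 14] (no swap needed)
extract-min → returns -16:
  remove root -16; move last element 14 to root → [14, 9, -15, 19, 20, 25]
  14 vs smaller child -15 at index 2, swap → [-15, 9, 14, 19, 20, 25]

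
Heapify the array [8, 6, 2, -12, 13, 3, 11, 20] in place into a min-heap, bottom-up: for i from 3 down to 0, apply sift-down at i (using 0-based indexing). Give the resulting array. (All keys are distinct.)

[-12, 6, 2, 8, 13, 3, 11, 20]

sift down from index 3: already satisfies heap property
sift down from index 2: already satisfies heap property
sift down from index 1:
  6 vs smaller child -12 at index 3, swap → [8, -12, 2, 6, 13, 3, 11, 20]
sift down from index 0:
  8 vs smaller child -12 at index 1, swap → [-12, 8, 2, 6, 13, 3, 11, 20]
  8 vs smaller child 6 at index 3, swap → [-12, 6, 2, 8, 13, 3, 11, 20]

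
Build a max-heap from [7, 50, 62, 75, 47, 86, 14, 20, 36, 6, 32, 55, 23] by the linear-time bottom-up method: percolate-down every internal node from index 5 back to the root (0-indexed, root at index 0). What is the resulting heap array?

sift down from index 5: already satisfies heap property
sift down from index 4: already satisfies heap property
sift down from index 3: already satisfies heap property
sift down from index 2:
  62 vs larger child 86 at index 5, swap → [7, 50, 86, 75, 47, 62, 14, 20, 36, 6, 32, 55, 23]
sift down from index 1:
  50 vs larger child 75 at index 3, swap → [7, 75, 86, 50, 47, 62, 14, 20, 36, 6, 32, 55, 23]
sift down from index 0:
  7 vs larger child 86 at index 2, swap → [86, 75, 7, 50, 47, 62, 14, 20, 36, 6, 32, 55, 23]
  7 vs larger child 62 at index 5, swap → [86, 75, 62, 50, 47, 7, 14, 20, 36, 6, 32, 55, 23]
  7 vs larger child 55 at index 11, swap → [86, 75, 62, 50, 47, 55, 14, 20, 36, 6, 32, 7, 23]

[86, 75, 62, 50, 47, 55, 14, 20, 36, 6, 32, 7, 23]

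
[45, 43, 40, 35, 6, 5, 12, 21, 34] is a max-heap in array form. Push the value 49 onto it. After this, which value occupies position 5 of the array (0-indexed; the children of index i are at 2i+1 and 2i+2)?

5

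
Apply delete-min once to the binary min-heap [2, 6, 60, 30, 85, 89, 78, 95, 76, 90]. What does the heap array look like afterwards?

remove root 2; move last element 90 to root → [90, 6, 60, 30, 85, 89, 78, 95, 76]
90 vs smaller child 6 at index 1, swap → [6, 90, 60, 30, 85, 89, 78, 95, 76]
90 vs smaller child 30 at index 3, swap → [6, 30, 60, 90, 85, 89, 78, 95, 76]
90 vs smaller child 76 at index 8, swap → [6, 30, 60, 76, 85, 89, 78, 95, 90]

[6, 30, 60, 76, 85, 89, 78, 95, 90]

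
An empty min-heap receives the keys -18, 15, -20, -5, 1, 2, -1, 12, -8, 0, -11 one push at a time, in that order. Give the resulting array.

[-20, -11, -18, -5, -8, 2, -1, 15, 12, 1, 0]

Insert -18:
  append -18 at index 0 → [-18] (no swap needed)
Insert 15:
  append 15 at index 1 → [-18, 15] (no swap needed)
Insert -20:
  append -20 at index 2 → [-18, 15, -20]
  -20 < parent -18 at index 0, swap → [-20, 15, -18]
Insert -5:
  append -5 at index 3 → [-20, 15, -18, -5]
  -5 < parent 15 at index 1, swap → [-20, -5, -18, 15]
Insert 1:
  append 1 at index 4 → [-20, -5, -18, 15, 1] (no swap needed)
Insert 2:
  append 2 at index 5 → [-20, -5, -18, 15, 1, 2] (no swap needed)
Insert -1:
  append -1 at index 6 → [-20, -5, -18, 15, 1, 2, -1] (no swap needed)
Insert 12:
  append 12 at index 7 → [-20, -5, -18, 15, 1, 2, -1, 12]
  12 < parent 15 at index 3, swap → [-20, -5, -18, 12, 1, 2, -1, 15]
Insert -8:
  append -8 at index 8 → [-20, -5, -18, 12, 1, 2, -1, 15, -8]
  -8 < parent 12 at index 3, swap → [-20, -5, -18, -8, 1, 2, -1, 15, 12]
  -8 < parent -5 at index 1, swap → [-20, -8, -18, -5, 1, 2, -1, 15, 12]
Insert 0:
  append 0 at index 9 → [-20, -8, -18, -5, 1, 2, -1, 15, 12, 0]
  0 < parent 1 at index 4, swap → [-20, -8, -18, -5, 0, 2, -1, 15, 12, 1]
Insert -11:
  append -11 at index 10 → [-20, -8, -18, -5, 0, 2, -1, 15, 12, 1, -11]
  -11 < parent 0 at index 4, swap → [-20, -8, -18, -5, -11, 2, -1, 15, 12, 1, 0]
  -11 < parent -8 at index 1, swap → [-20, -11, -18, -5, -8, 2, -1, 15, 12, 1, 0]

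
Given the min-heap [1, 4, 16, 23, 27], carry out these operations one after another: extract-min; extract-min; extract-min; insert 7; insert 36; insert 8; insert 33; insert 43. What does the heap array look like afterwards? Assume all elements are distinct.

extract-min → returns 1:
  remove root 1; move last element 27 to root → [27, 4, 16, 23]
  27 vs smaller child 4 at index 1, swap → [4, 27, 16, 23]
  27 vs only child 23 at index 3, swap → [4, 23, 16, 27]
extract-min → returns 4:
  remove root 4; move last element 27 to root → [27, 23, 16]
  27 vs smaller child 16 at index 2, swap → [16, 23, 27]
extract-min → returns 16:
  remove root 16; move last element 27 to root → [27, 23]
  27 vs only child 23 at index 1, swap → [23, 27]
insert 7:
  append 7 at index 2 → [23, 27, 7]
  7 < parent 23 at index 0, swap → [7, 27, 23]
insert 36:
  append 36 at index 3 → [7, 27, 23, 36] (no swap needed)
insert 8:
  append 8 at index 4 → [7, 27, 23, 36, 8]
  8 < parent 27 at index 1, swap → [7, 8, 23, 36, 27]
insert 33:
  append 33 at index 5 → [7, 8, 23, 36, 27, 33] (no swap needed)
insert 43:
  append 43 at index 6 → [7, 8, 23, 36, 27, 33, 43] (no swap needed)

[7, 8, 23, 36, 27, 33, 43]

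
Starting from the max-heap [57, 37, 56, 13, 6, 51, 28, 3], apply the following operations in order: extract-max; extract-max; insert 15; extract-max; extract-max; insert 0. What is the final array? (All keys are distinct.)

[28, 15, 3, 13, 6, 0]

extract-max → returns 57:
  remove root 57; move last element 3 to root → [3, 37, 56, 13, 6, 51, 28]
  3 vs larger child 56 at index 2, swap → [56, 37, 3, 13, 6, 51, 28]
  3 vs larger child 51 at index 5, swap → [56, 37, 51, 13, 6, 3, 28]
extract-max → returns 56:
  remove root 56; move last element 28 to root → [28, 37, 51, 13, 6, 3]
  28 vs larger child 51 at index 2, swap → [51, 37, 28, 13, 6, 3]
insert 15:
  append 15 at index 6 → [51, 37, 28, 13, 6, 3, 15] (no swap needed)
extract-max → returns 51:
  remove root 51; move last element 15 to root → [15, 37, 28, 13, 6, 3]
  15 vs larger child 37 at index 1, swap → [37, 15, 28, 13, 6, 3]
extract-max → returns 37:
  remove root 37; move last element 3 to root → [3, 15, 28, 13, 6]
  3 vs larger child 28 at index 2, swap → [28, 15, 3, 13, 6]
insert 0:
  append 0 at index 5 → [28, 15, 3, 13, 6, 0] (no swap needed)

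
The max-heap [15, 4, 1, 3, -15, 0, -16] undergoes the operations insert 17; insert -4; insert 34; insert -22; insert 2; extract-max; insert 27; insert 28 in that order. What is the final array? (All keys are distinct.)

[28, 15, 27, 4, 0, 17, -16, 3, -4, -15, -22, 1, 2]

insert 17:
  append 17 at index 7 → [15, 4, 1, 3, -15, 0, -16, 17]
  17 > parent 3 at index 3, swap → [15, 4, 1, 17, -15, 0, -16, 3]
  17 > parent 4 at index 1, swap → [15, 17, 1, 4, -15, 0, -16, 3]
  17 > parent 15 at index 0, swap → [17, 15, 1, 4, -15, 0, -16, 3]
insert -4:
  append -4 at index 8 → [17, 15, 1, 4, -15, 0, -16, 3, -4] (no swap needed)
insert 34:
  append 34 at index 9 → [17, 15, 1, 4, -15, 0, -16, 3, -4, 34]
  34 > parent -15 at index 4, swap → [17, 15, 1, 4, 34, 0, -16, 3, -4, -15]
  34 > parent 15 at index 1, swap → [17, 34, 1, 4, 15, 0, -16, 3, -4, -15]
  34 > parent 17 at index 0, swap → [34, 17, 1, 4, 15, 0, -16, 3, -4, -15]
insert -22:
  append -22 at index 10 → [34, 17, 1, 4, 15, 0, -16, 3, -4, -15, -22] (no swap needed)
insert 2:
  append 2 at index 11 → [34, 17, 1, 4, 15, 0, -16, 3, -4, -15, -22, 2]
  2 > parent 0 at index 5, swap → [34, 17, 1, 4, 15, 2, -16, 3, -4, -15, -22, 0]
  2 > parent 1 at index 2, swap → [34, 17, 2, 4, 15, 1, -16, 3, -4, -15, -22, 0]
extract-max → returns 34:
  remove root 34; move last element 0 to root → [0, 17, 2, 4, 15, 1, -16, 3, -4, -15, -22]
  0 vs larger child 17 at index 1, swap → [17, 0, 2, 4, 15, 1, -16, 3, -4, -15, -22]
  0 vs larger child 15 at index 4, swap → [17, 15, 2, 4, 0, 1, -16, 3, -4, -15, -22]
insert 27:
  append 27 at index 11 → [17, 15, 2, 4, 0, 1, -16, 3, -4, -15, -22, 27]
  27 > parent 1 at index 5, swap → [17, 15, 2, 4, 0, 27, -16, 3, -4, -15, -22, 1]
  27 > parent 2 at index 2, swap → [17, 15, 27, 4, 0, 2, -16, 3, -4, -15, -22, 1]
  27 > parent 17 at index 0, swap → [27, 15, 17, 4, 0, 2, -16, 3, -4, -15, -22, 1]
insert 28:
  append 28 at index 12 → [27, 15, 17, 4, 0, 2, -16, 3, -4, -15, -22, 1, 28]
  28 > parent 2 at index 5, swap → [27, 15, 17, 4, 0, 28, -16, 3, -4, -15, -22, 1, 2]
  28 > parent 17 at index 2, swap → [27, 15, 28, 4, 0, 17, -16, 3, -4, -15, -22, 1, 2]
  28 > parent 27 at index 0, swap → [28, 15, 27, 4, 0, 17, -16, 3, -4, -15, -22, 1, 2]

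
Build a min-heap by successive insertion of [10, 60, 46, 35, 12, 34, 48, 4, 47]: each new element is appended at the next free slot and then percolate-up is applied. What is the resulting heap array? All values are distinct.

[4, 10, 34, 12, 35, 46, 48, 60, 47]

Insert 10:
  append 10 at index 0 → [10] (no swap needed)
Insert 60:
  append 60 at index 1 → [10, 60] (no swap needed)
Insert 46:
  append 46 at index 2 → [10, 60, 46] (no swap needed)
Insert 35:
  append 35 at index 3 → [10, 60, 46, 35]
  35 < parent 60 at index 1, swap → [10, 35, 46, 60]
Insert 12:
  append 12 at index 4 → [10, 35, 46, 60, 12]
  12 < parent 35 at index 1, swap → [10, 12, 46, 60, 35]
Insert 34:
  append 34 at index 5 → [10, 12, 46, 60, 35, 34]
  34 < parent 46 at index 2, swap → [10, 12, 34, 60, 35, 46]
Insert 48:
  append 48 at index 6 → [10, 12, 34, 60, 35, 46, 48] (no swap needed)
Insert 4:
  append 4 at index 7 → [10, 12, 34, 60, 35, 46, 48, 4]
  4 < parent 60 at index 3, swap → [10, 12, 34, 4, 35, 46, 48, 60]
  4 < parent 12 at index 1, swap → [10, 4, 34, 12, 35, 46, 48, 60]
  4 < parent 10 at index 0, swap → [4, 10, 34, 12, 35, 46, 48, 60]
Insert 47:
  append 47 at index 8 → [4, 10, 34, 12, 35, 46, 48, 60, 47] (no swap needed)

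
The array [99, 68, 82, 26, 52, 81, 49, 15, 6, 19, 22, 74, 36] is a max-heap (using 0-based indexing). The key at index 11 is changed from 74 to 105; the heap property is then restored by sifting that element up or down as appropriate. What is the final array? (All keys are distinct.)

[105, 68, 99, 26, 52, 82, 49, 15, 6, 19, 22, 81, 36]

set index 11 from 74 to 105 → [99, 68, 82, 26, 52, 81, 49, 15, 6, 19, 22, 105, 36]
105 > parent 81 at index 5, swap → [99, 68, 82, 26, 52, 105, 49, 15, 6, 19, 22, 81, 36]
105 > parent 82 at index 2, swap → [99, 68, 105, 26, 52, 82, 49, 15, 6, 19, 22, 81, 36]
105 > parent 99 at index 0, swap → [105, 68, 99, 26, 52, 82, 49, 15, 6, 19, 22, 81, 36]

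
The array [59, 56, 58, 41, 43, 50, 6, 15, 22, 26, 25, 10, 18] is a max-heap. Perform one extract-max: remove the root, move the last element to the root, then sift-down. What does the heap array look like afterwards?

[58, 56, 50, 41, 43, 18, 6, 15, 22, 26, 25, 10]

remove root 59; move last element 18 to root → [18, 56, 58, 41, 43, 50, 6, 15, 22, 26, 25, 10]
18 vs larger child 58 at index 2, swap → [58, 56, 18, 41, 43, 50, 6, 15, 22, 26, 25, 10]
18 vs larger child 50 at index 5, swap → [58, 56, 50, 41, 43, 18, 6, 15, 22, 26, 25, 10]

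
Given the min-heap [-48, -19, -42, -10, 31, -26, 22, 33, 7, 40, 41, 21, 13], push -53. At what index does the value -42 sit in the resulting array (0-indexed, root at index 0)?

6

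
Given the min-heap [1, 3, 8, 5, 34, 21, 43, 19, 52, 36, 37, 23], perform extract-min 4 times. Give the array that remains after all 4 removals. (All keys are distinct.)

[19, 23, 21, 37, 34, 36, 43, 52]

extract-min #1 returns 1:
  remove root 1; move last element 23 to root → [23, 3, 8, 5, 34, 21, 43, 19, 52, 36, 37]
  23 vs smaller child 3 at index 1, swap → [3, 23, 8, 5, 34, 21, 43, 19, 52, 36, 37]
  23 vs smaller child 5 at index 3, swap → [3, 5, 8, 23, 34, 21, 43, 19, 52, 36, 37]
  23 vs smaller child 19 at index 7, swap → [3, 5, 8, 19, 34, 21, 43, 23, 52, 36, 37]
extract-min #2 returns 3:
  remove root 3; move last element 37 to root → [37, 5, 8, 19, 34, 21, 43, 23, 52, 36]
  37 vs smaller child 5 at index 1, swap → [5, 37, 8, 19, 34, 21, 43, 23, 52, 36]
  37 vs smaller child 19 at index 3, swap → [5, 19, 8, 37, 34, 21, 43, 23, 52, 36]
  37 vs smaller child 23 at index 7, swap → [5, 19, 8, 23, 34, 21, 43, 37, 52, 36]
extract-min #3 returns 5:
  remove root 5; move last element 36 to root → [36, 19, 8, 23, 34, 21, 43, 37, 52]
  36 vs smaller child 8 at index 2, swap → [8, 19, 36, 23, 34, 21, 43, 37, 52]
  36 vs smaller child 21 at index 5, swap → [8, 19, 21, 23, 34, 36, 43, 37, 52]
extract-min #4 returns 8:
  remove root 8; move last element 52 to root → [52, 19, 21, 23, 34, 36, 43, 37]
  52 vs smaller child 19 at index 1, swap → [19, 52, 21, 23, 34, 36, 43, 37]
  52 vs smaller child 23 at index 3, swap → [19, 23, 21, 52, 34, 36, 43, 37]
  52 vs only child 37 at index 7, swap → [19, 23, 21, 37, 34, 36, 43, 52]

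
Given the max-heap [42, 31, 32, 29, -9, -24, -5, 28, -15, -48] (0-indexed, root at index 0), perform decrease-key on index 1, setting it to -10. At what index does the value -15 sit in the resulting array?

8

set index 1 from 31 to -10 → [42, -10, 32, 29, -9, -24, -5, 28, -15, -48]
-10 vs larger child 29 at index 3, swap → [42, 29, 32, -10, -9, -24, -5, 28, -15, -48]
-10 vs larger child 28 at index 7, swap → [42, 29, 32, 28, -9, -24, -5, -10, -15, -48]
resulting array: [42, 29, 32, 28, -9, -24, -5, -10, -15, -48]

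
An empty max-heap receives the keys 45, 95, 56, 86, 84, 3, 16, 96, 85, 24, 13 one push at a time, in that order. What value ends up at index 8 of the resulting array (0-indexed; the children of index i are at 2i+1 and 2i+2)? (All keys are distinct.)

85

Insert 45:
  append 45 at index 0 → [45] (no swap needed)
Insert 95:
  append 95 at index 1 → [45, 95]
  95 > parent 45 at index 0, swap → [95, 45]
Insert 56:
  append 56 at index 2 → [95, 45, 56] (no swap needed)
Insert 86:
  append 86 at index 3 → [95, 45, 56, 86]
  86 > parent 45 at index 1, swap → [95, 86, 56, 45]
Insert 84:
  append 84 at index 4 → [95, 86, 56, 45, 84] (no swap needed)
Insert 3:
  append 3 at index 5 → [95, 86, 56, 45, 84, 3] (no swap needed)
Insert 16:
  append 16 at index 6 → [95, 86, 56, 45, 84, 3, 16] (no swap needed)
Insert 96:
  append 96 at index 7 → [95, 86, 56, 45, 84, 3, 16, 96]
  96 > parent 45 at index 3, swap → [95, 86, 56, 96, 84, 3, 16, 45]
  96 > parent 86 at index 1, swap → [95, 96, 56, 86, 84, 3, 16, 45]
  96 > parent 95 at index 0, swap → [96, 95, 56, 86, 84, 3, 16, 45]
Insert 85:
  append 85 at index 8 → [96, 95, 56, 86, 84, 3, 16, 45, 85] (no swap needed)
Insert 24:
  append 24 at index 9 → [96, 95, 56, 86, 84, 3, 16, 45, 85, 24] (no swap needed)
Insert 13:
  append 13 at index 10 → [96, 95, 56, 86, 84, 3, 16, 45, 85, 24, 13] (no swap needed)
resulting array: [96, 95, 56, 86, 84, 3, 16, 45, 85, 24, 13]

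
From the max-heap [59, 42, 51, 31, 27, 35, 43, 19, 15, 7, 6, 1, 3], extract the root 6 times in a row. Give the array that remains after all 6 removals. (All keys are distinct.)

extract-max #1 returns 59:
  remove root 59; move last element 3 to root → [3, 42, 51, 31, 27, 35, 43, 19, 15, 7, 6, 1]
  3 vs larger child 51 at index 2, swap → [51, 42, 3, 31, 27, 35, 43, 19, 15, 7, 6, 1]
  3 vs larger child 43 at index 6, swap → [51, 42, 43, 31, 27, 35, 3, 19, 15, 7, 6, 1]
extract-max #2 returns 51:
  remove root 51; move last element 1 to root → [1, 42, 43, 31, 27, 35, 3, 19, 15, 7, 6]
  1 vs larger child 43 at index 2, swap → [43, 42, 1, 31, 27, 35, 3, 19, 15, 7, 6]
  1 vs larger child 35 at index 5, swap → [43, 42, 35, 31, 27, 1, 3, 19, 15, 7, 6]
extract-max #3 returns 43:
  remove root 43; move last element 6 to root → [6, 42, 35, 31, 27, 1, 3, 19, 15, 7]
  6 vs larger child 42 at index 1, swap → [42, 6, 35, 31, 27, 1, 3, 19, 15, 7]
  6 vs larger child 31 at index 3, swap → [42, 31, 35, 6, 27, 1, 3, 19, 15, 7]
  6 vs larger child 19 at index 7, swap → [42, 31, 35, 19, 27, 1, 3, 6, 15, 7]
extract-max #4 returns 42:
  remove root 42; move last element 7 to root → [7, 31, 35, 19, 27, 1, 3, 6, 15]
  7 vs larger child 35 at index 2, swap → [35, 31, 7, 19, 27, 1, 3, 6, 15]
extract-max #5 returns 35:
  remove root 35; move last element 15 to root → [15, 31, 7, 19, 27, 1, 3, 6]
  15 vs larger child 31 at index 1, swap → [31, 15, 7, 19, 27, 1, 3, 6]
  15 vs larger child 27 at index 4, swap → [31, 27, 7, 19, 15, 1, 3, 6]
extract-max #6 returns 31:
  remove root 31; move last element 6 to root → [6, 27, 7, 19, 15, 1, 3]
  6 vs larger child 27 at index 1, swap → [27, 6, 7, 19, 15, 1, 3]
  6 vs larger child 19 at index 3, swap → [27, 19, 7, 6, 15, 1, 3]

[27, 19, 7, 6, 15, 1, 3]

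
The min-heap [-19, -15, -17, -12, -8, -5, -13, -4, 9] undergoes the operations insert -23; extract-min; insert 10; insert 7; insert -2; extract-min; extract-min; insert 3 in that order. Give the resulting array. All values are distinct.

[-15, -12, -13, -4, -8, -5, -2, 7, 9, 10, 3]

insert -23:
  append -23 at index 9 → [-19, -15, -17, -12, -8, -5, -13, -4, 9, -23]
  -23 < parent -8 at index 4, swap → [-19, -15, -17, -12, -23, -5, -13, -4, 9, -8]
  -23 < parent -15 at index 1, swap → [-19, -23, -17, -12, -15, -5, -13, -4, 9, -8]
  -23 < parent -19 at index 0, swap → [-23, -19, -17, -12, -15, -5, -13, -4, 9, -8]
extract-min → returns -23:
  remove root -23; move last element -8 to root → [-8, -19, -17, -12, -15, -5, -13, -4, 9]
  -8 vs smaller child -19 at index 1, swap → [-19, -8, -17, -12, -15, -5, -13, -4, 9]
  -8 vs smaller child -15 at index 4, swap → [-19, -15, -17, -12, -8, -5, -13, -4, 9]
insert 10:
  append 10 at index 9 → [-19, -15, -17, -12, -8, -5, -13, -4, 9, 10] (no swap needed)
insert 7:
  append 7 at index 10 → [-19, -15, -17, -12, -8, -5, -13, -4, 9, 10, 7] (no swap needed)
insert -2:
  append -2 at index 11 → [-19, -15, -17, -12, -8, -5, -13, -4, 9, 10, 7, -2] (no swap needed)
extract-min → returns -19:
  remove root -19; move last element -2 to root → [-2, -15, -17, -12, -8, -5, -13, -4, 9, 10, 7]
  -2 vs smaller child -17 at index 2, swap → [-17, -15, -2, -12, -8, -5, -13, -4, 9, 10, 7]
  -2 vs smaller child -13 at index 6, swap → [-17, -15, -13, -12, -8, -5, -2, -4, 9, 10, 7]
extract-min → returns -17:
  remove root -17; move last element 7 to root → [7, -15, -13, -12, -8, -5, -2, -4, 9, 10]
  7 vs smaller child -15 at index 1, swap → [-15, 7, -13, -12, -8, -5, -2, -4, 9, 10]
  7 vs smaller child -12 at index 3, swap → [-15, -12, -13, 7, -8, -5, -2, -4, 9, 10]
  7 vs smaller child -4 at index 7, swap → [-15, -12, -13, -4, -8, -5, -2, 7, 9, 10]
insert 3:
  append 3 at index 10 → [-15, -12, -13, -4, -8, -5, -2, 7, 9, 10, 3] (no swap needed)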